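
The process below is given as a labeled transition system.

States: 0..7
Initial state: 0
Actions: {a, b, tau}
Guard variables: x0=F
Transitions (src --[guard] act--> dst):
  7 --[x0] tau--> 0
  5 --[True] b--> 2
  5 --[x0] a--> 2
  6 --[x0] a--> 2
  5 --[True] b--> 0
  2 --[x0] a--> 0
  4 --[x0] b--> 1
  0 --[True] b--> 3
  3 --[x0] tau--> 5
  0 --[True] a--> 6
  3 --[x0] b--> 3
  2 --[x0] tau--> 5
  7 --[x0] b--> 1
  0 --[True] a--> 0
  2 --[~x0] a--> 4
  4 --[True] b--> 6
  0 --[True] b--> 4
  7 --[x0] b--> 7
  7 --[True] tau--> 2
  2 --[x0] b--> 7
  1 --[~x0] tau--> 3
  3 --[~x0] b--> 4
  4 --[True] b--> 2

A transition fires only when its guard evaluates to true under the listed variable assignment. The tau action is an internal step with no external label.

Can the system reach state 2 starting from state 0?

Answer: REACHABLE

Analysis:
12 transition(s) survive guard evaluation.
Layer 0: {0}
Layer 1: {3,4,6}  now seen {0,3,4,6}
Layer 2: {2}  now seen {0,2,3,4,6}
Reach set: {0,2,3,4,6}
trace reaching 2: b·b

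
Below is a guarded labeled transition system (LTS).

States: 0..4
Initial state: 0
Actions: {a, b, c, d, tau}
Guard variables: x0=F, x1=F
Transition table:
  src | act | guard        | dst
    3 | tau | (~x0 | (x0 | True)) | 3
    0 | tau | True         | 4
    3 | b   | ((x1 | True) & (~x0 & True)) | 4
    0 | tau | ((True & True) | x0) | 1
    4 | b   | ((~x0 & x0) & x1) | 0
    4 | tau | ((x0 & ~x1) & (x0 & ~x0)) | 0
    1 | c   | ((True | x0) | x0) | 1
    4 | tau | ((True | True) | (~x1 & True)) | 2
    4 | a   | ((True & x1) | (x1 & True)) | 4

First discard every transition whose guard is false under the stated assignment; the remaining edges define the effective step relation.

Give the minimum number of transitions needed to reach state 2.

Breadth-first toward 2:
  L0 = {0}
  L1 = {1,4}
  L2 = {2}
depth(2)=2, e.g. tau·tau

Answer: 2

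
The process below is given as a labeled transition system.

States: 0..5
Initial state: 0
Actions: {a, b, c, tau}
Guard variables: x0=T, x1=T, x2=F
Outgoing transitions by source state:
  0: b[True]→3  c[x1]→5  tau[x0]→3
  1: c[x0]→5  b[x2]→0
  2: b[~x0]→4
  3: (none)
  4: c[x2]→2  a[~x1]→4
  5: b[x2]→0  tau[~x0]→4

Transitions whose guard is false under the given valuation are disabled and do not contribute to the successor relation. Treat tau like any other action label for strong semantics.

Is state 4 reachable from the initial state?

After dropping false guards: 4 live edges.
Layer 0: {0}
Layer 1: {3,5}  now seen {0,3,5}
R = {0,3,5}

Answer: UNREACHABLE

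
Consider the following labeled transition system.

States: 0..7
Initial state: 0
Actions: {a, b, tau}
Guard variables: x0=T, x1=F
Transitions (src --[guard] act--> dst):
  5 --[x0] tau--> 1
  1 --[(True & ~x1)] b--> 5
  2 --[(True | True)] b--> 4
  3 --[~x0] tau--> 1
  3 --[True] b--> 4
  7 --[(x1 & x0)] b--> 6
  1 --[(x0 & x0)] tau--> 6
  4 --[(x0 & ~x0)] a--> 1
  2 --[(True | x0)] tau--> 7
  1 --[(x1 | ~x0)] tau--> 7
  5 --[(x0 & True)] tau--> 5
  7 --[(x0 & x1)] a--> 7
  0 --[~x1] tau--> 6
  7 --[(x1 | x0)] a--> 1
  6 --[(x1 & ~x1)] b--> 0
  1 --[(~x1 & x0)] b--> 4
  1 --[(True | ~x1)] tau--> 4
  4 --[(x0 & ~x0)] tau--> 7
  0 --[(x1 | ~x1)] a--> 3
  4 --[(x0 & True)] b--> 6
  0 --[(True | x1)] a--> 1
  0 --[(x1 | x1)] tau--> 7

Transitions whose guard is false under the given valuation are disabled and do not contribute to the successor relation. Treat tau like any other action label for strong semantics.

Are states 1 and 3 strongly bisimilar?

Answer: NOT BISIMILAR

Trace:
Bisimulation quotient by refinement:
  π0 = {{0,1,2,3,4,5,6,7}}
  π1 = {{0},{1,2},{3,4},{5},{6},{7}}
  π2 = {{0},{1},{2},{3},{4},{5},{6},{7}}
8 equivalence class(es) (converged in 3)
class of 1: {1}; class of 3: {3}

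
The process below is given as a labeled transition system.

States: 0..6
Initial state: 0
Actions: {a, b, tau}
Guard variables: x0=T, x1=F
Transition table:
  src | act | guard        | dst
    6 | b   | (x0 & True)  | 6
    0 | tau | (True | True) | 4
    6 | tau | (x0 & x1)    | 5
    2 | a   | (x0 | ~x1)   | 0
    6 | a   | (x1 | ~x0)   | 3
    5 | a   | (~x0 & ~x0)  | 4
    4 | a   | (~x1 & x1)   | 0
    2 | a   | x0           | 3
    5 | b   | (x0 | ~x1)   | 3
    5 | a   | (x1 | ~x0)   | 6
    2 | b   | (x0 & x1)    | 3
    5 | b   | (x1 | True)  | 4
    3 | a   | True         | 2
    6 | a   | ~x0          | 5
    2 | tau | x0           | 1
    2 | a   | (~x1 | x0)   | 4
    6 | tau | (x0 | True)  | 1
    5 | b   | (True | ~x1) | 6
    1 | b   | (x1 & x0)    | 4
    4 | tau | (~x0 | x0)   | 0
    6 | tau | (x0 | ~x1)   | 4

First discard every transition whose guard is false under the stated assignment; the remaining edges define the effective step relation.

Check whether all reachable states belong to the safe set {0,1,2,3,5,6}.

Allowed set {0,1,2,3,5,6}
Reachable = {0,4}
  0: ok
  4: outside
reach 4 via tau — violates

Answer: INVARIANT VIOLATED at state 4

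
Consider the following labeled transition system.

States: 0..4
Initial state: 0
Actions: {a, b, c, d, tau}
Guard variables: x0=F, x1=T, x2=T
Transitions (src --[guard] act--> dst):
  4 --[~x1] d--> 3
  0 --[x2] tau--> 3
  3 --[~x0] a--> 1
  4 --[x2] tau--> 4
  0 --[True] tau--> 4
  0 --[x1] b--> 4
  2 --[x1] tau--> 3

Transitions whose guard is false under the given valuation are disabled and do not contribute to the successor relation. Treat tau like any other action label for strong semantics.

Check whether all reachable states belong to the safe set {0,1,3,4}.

Answer: INVARIANT HOLDS

Working:
Safe = {0,1,3,4}
Reach set: {0,1,3,4}
  0: ✓
  1: ✓
  3: ✓
  4: ✓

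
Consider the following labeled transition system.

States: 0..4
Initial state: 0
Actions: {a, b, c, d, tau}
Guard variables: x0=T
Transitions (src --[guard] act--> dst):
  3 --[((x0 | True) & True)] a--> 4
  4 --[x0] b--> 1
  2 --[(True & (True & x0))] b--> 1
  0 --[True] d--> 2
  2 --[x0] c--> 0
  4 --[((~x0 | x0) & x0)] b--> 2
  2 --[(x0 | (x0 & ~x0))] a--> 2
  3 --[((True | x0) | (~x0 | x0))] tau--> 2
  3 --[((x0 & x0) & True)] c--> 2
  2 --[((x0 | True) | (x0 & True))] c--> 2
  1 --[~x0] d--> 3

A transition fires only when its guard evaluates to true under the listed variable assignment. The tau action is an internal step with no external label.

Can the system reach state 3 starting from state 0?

After dropping false guards: 10 live edges.
depth 0: {0}
depth 1: {2}  total {0,2}
depth 2: {1}  total {0,1,2}
Reachable = {0,1,2}

Answer: UNREACHABLE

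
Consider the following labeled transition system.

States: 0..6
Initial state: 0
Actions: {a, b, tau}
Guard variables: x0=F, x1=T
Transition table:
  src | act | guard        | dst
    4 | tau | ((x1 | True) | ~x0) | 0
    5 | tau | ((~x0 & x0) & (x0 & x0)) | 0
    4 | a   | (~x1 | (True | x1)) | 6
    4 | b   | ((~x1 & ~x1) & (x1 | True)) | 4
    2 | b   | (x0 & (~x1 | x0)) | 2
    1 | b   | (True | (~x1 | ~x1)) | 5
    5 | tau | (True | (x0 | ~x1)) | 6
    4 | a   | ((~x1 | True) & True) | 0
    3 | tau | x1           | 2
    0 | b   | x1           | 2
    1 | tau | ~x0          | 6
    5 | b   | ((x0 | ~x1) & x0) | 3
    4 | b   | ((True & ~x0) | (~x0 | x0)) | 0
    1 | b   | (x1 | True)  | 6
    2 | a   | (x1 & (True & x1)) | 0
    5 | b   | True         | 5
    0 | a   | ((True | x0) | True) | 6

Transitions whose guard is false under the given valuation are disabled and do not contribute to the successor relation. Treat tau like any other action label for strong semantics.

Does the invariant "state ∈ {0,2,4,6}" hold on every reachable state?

Answer: INVARIANT HOLDS

Analysis:
Allowed set {0,2,4,6}
Reach set: {0,2,6}
  0: ok
  2: ok
  6: ok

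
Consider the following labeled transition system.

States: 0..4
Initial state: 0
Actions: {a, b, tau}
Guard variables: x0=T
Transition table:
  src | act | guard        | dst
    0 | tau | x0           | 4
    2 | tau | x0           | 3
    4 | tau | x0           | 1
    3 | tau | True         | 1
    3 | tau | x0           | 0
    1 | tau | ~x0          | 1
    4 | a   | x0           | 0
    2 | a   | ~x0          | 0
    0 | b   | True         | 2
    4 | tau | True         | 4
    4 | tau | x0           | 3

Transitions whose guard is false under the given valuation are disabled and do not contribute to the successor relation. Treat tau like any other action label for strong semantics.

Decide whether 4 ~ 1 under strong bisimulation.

Bisimulation quotient by refinement:
  π0 = {{0,1,2,3,4}}
  π1 = {{0},{1},{2,3},{4}}
  π2 = {{0},{1},{2},{3},{4}}
5 equivalence class(es) (converged in 3)
[4]={4}  [1]={1}

Answer: NOT BISIMILAR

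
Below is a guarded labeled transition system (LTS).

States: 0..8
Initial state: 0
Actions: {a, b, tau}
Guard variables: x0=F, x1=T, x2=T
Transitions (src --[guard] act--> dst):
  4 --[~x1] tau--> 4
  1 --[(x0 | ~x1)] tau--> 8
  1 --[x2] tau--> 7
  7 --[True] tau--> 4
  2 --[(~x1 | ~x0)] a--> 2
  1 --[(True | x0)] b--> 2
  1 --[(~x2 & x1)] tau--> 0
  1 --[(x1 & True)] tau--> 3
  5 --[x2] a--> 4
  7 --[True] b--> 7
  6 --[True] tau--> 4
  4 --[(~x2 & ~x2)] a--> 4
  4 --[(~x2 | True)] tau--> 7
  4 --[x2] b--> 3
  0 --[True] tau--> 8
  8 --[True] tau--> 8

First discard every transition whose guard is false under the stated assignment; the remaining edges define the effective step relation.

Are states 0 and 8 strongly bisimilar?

Compute ~ classes (split until stable):
  round 0: {{0,1,2,3,4,5,6,7,8}}
  round 1: {{0,6,8},{1,4,7},{2,5},{3}}
  round 2: {{0,8},{1},{2},{3},{4},{5},{6},{7}}
stable after 3 split(s): 8 block(s)
[0]={0,8}  [8]={0,8}

Answer: BISIMILAR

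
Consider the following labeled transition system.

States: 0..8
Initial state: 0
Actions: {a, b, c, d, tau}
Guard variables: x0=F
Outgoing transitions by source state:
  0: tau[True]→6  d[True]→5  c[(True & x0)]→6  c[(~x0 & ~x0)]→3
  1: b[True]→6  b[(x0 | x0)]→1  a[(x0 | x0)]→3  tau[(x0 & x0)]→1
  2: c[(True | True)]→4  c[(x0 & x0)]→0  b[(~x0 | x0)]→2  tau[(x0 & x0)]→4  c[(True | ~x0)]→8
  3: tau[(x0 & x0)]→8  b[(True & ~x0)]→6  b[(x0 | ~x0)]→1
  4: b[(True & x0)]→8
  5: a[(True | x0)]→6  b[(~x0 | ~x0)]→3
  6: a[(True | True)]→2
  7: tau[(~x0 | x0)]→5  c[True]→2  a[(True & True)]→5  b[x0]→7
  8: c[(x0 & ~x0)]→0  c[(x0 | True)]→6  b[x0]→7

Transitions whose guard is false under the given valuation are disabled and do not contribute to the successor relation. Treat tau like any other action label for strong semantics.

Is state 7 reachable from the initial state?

Guard filter leaves 16 enabled edge(s).
L0 = {0}
L1 = {3,5,6}  total {0,3,5,6}
L2 = {1,2}  total {0,1,2,3,5,6}
L3 = {4,8}  total {0,1,2,3,4,5,6,8}
Reach set: {0,1,2,3,4,5,6,8}

Answer: UNREACHABLE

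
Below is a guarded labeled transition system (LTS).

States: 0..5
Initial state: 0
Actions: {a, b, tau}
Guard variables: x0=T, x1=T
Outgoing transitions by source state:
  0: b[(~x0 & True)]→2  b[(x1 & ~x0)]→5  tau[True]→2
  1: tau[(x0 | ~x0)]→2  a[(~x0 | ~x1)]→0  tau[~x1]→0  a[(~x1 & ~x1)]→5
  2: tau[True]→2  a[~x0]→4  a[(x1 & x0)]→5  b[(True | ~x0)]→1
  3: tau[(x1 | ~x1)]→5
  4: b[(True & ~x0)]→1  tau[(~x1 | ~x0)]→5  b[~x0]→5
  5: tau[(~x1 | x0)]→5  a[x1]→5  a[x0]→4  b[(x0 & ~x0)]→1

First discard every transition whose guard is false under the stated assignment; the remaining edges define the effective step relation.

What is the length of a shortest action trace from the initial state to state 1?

Answer: 2

Analysis:
Layered search for 1:
  L0 = {0}
  L1 = {2}
  L2 = {1,5}
depth(1)=2, e.g. tau·b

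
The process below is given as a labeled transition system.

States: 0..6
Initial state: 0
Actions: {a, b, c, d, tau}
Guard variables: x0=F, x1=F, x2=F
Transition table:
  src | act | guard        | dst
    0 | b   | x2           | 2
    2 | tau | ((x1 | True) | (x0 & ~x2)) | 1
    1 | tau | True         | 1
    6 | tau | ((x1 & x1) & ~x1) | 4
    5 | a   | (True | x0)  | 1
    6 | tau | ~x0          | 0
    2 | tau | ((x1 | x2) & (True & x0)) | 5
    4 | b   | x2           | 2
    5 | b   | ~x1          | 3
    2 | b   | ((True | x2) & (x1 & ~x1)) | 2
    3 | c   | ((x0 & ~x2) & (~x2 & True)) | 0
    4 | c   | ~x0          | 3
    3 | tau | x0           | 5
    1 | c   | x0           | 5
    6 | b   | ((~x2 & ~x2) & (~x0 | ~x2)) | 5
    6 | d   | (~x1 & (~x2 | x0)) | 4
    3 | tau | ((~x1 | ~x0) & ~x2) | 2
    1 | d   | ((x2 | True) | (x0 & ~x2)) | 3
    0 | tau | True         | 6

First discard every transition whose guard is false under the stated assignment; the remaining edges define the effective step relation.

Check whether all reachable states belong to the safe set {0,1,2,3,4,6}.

Safe = {0,1,2,3,4,6}
R = {0,1,2,3,4,5,6}
  0: safe
  1: safe
  2: safe
  3: safe
  4: safe
  5: outside
  6: safe
counterexample path to 5: tau·b

Answer: INVARIANT VIOLATED at state 5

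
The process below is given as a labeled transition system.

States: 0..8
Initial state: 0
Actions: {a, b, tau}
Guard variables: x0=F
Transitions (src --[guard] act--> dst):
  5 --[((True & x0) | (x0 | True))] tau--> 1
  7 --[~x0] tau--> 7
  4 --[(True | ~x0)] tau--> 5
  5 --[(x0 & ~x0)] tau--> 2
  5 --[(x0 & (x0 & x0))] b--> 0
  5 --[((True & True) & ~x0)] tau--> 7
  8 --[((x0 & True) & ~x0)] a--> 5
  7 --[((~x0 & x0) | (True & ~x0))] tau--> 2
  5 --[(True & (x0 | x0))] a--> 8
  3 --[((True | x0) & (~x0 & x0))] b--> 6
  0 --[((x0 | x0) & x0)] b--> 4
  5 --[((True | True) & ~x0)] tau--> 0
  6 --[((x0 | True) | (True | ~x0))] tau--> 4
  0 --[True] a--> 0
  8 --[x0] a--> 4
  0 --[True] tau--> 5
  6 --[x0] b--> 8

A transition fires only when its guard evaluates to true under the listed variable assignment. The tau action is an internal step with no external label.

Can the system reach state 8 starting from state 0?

After dropping false guards: 9 live edges.
depth 0: {0}
depth 1: {5}  cumulative {0,5}
depth 2: {1,7}  cumulative {0,1,5,7}
depth 3: {2}  cumulative {0,1,2,5,7}
Reach set: {0,1,2,5,7}

Answer: UNREACHABLE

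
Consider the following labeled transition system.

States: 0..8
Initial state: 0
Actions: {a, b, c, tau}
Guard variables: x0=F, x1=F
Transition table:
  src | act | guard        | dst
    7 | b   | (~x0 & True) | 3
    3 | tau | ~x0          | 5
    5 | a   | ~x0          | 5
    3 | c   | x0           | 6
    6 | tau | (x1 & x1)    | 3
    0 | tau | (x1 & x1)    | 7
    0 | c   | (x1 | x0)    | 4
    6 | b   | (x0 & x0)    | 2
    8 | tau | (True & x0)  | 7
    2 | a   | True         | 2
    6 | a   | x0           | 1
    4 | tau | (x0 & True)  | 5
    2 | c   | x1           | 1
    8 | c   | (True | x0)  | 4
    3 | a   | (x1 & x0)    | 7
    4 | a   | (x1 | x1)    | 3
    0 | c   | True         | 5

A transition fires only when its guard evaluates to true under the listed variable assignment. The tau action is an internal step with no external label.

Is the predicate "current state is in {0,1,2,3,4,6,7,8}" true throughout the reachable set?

Answer: INVARIANT VIOLATED at state 5

Trace:
Safe = {0,1,2,3,4,6,7,8}
R = {0,5}
  0: ok
  5: VIOLATES
reach 5 via c — violates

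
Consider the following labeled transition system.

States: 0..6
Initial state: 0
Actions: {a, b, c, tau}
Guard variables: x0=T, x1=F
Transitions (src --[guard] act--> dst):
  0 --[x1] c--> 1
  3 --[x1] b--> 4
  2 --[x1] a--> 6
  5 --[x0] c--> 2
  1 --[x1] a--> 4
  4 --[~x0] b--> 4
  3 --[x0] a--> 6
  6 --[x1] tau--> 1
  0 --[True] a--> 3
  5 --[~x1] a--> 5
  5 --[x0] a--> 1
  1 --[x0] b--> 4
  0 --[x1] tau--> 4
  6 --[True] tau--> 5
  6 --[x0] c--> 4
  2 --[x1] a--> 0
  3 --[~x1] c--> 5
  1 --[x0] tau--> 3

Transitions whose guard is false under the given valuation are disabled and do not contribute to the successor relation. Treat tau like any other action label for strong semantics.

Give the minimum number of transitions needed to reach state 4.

Layered search for 4:
  L0 = {0}
  L1 = {3}
  L2 = {5,6}
  L3 = {1,2,4}
4 enters at depth 3; path a·a·c

Answer: 3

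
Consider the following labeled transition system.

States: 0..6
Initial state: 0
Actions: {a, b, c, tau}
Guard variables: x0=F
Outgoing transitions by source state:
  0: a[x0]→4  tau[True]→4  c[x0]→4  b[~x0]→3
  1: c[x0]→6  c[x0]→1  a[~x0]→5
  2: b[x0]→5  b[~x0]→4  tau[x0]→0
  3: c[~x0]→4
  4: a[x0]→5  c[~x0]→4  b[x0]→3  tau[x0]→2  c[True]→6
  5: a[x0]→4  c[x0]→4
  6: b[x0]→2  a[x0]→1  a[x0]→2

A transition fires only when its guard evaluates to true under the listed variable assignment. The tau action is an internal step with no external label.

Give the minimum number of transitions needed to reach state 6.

Answer: 2

Trace:
BFS to 6:
  L0 = {0}
  L1 = {3,4}
  L2 = {6}
first hit 6 at d=2 via tau·c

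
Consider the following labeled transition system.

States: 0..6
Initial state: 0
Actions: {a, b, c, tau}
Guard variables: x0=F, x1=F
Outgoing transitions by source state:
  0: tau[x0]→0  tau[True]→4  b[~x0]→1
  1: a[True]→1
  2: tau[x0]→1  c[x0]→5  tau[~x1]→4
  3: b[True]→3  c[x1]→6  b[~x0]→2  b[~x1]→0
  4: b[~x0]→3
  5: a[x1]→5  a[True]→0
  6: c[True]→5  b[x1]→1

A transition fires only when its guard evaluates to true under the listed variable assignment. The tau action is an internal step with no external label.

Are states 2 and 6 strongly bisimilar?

Answer: NOT BISIMILAR

Trace:
Bisimulation quotient by refinement:
  π0 = {{0,1,2,3,4,5,6}}
  π1 = {{0},{1,5},{2},{3,4},{6}}
  π2 = {{0},{1},{2},{3},{4},{5},{6}}
7 equivalence class(es) (converged in 3)
class of 2: {2}; class of 6: {6}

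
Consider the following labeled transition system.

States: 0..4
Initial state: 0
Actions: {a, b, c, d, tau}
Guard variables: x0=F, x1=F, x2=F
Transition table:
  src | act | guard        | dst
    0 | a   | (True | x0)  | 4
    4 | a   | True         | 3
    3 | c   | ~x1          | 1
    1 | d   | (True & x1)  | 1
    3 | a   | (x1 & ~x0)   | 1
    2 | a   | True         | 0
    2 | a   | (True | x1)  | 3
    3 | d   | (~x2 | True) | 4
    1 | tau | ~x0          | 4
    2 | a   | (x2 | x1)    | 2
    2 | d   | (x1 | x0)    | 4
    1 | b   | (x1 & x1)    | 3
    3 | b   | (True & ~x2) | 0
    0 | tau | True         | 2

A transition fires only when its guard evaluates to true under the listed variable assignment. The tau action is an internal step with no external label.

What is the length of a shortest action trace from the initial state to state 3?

Answer: 2

Analysis:
Layered search for 3:
  Layer 0: {0}
  Layer 1: {2,4}
  Layer 2: {3}
3 enters at depth 2; path a·a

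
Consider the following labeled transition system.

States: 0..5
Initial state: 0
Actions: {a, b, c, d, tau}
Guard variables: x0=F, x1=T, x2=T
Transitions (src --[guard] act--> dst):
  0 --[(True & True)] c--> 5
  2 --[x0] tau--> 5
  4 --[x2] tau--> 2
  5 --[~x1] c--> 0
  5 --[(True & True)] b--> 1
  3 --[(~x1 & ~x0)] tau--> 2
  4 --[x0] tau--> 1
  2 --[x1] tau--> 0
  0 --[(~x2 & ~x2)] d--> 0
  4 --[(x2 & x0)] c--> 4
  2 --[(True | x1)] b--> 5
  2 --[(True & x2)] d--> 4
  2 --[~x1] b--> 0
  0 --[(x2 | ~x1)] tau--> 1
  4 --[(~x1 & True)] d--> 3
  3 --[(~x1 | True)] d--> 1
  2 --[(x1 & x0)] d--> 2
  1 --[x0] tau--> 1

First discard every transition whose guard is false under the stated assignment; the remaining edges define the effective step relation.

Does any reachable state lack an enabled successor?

Reach set: {0,1,5}
  0: c→5  tau→1  [2 out]
  1: ∅  [STUCK]
  5: b→1  [1 out]
witness 1: tau

Answer: DEADLOCK at state 1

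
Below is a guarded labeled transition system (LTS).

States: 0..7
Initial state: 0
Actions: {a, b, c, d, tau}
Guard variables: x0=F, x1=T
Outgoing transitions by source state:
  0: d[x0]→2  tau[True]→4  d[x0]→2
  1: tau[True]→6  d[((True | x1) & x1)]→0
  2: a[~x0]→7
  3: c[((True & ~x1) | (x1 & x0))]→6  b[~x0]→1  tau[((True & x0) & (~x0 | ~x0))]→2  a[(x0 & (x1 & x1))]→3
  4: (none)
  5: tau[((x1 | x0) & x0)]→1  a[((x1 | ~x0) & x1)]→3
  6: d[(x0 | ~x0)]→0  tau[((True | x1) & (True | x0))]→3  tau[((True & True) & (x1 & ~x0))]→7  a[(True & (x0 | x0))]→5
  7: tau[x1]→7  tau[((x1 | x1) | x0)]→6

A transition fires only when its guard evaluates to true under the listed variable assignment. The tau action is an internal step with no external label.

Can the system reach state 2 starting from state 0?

Answer: UNREACHABLE

Trace:
Guard filter leaves 11 enabled edge(s).
Layer 0: {0}
Layer 1: {4}  total {0,4}
Reach set: {0,4}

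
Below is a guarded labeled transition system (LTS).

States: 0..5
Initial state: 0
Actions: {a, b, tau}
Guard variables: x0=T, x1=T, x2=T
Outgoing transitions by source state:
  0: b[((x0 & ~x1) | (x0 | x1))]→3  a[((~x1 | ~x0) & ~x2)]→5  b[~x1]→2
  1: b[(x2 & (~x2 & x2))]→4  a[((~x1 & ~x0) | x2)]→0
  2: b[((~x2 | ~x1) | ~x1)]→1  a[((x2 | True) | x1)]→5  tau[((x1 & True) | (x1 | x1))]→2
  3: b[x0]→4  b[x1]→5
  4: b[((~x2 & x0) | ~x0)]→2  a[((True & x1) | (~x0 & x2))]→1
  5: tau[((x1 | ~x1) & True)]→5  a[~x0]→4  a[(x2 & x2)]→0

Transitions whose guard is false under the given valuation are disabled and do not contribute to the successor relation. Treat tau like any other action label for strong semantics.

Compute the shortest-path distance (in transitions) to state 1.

BFS to 1:
  depth 0: {0}
  depth 1: {3}
  depth 2: {4,5}
  depth 3: {1}
1 enters at depth 3; path b·b·a

Answer: 3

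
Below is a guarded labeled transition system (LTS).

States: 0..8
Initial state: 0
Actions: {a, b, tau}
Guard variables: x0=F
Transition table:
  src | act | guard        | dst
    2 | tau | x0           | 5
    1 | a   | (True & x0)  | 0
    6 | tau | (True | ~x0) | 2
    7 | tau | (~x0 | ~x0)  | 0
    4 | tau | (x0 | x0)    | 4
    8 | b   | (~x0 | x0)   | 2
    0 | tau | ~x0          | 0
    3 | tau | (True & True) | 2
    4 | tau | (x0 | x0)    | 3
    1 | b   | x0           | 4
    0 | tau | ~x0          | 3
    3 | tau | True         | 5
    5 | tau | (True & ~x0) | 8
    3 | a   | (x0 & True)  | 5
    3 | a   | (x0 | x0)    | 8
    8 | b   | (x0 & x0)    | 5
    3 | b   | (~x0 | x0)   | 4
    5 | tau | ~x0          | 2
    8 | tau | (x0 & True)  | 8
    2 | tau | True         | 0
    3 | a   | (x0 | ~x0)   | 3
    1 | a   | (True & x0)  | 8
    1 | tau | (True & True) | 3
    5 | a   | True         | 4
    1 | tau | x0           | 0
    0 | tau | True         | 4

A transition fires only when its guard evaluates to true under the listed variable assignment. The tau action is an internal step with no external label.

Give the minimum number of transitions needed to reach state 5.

Layered search for 5:
  depth 0: {0}
  depth 1: {3,4}
  depth 2: {2,5}
5 enters at depth 2; path tau·tau

Answer: 2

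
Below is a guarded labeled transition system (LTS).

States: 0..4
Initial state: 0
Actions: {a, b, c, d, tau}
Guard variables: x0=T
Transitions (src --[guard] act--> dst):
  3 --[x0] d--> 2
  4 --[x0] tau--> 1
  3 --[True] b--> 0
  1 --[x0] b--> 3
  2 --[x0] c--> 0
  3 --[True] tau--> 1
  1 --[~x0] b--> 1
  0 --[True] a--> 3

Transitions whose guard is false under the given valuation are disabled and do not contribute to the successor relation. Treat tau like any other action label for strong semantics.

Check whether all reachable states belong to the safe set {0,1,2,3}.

Safe = {0,1,2,3}
Reachable = {0,1,2,3}
  0: ✓
  1: ✓
  2: ✓
  3: ✓

Answer: INVARIANT HOLDS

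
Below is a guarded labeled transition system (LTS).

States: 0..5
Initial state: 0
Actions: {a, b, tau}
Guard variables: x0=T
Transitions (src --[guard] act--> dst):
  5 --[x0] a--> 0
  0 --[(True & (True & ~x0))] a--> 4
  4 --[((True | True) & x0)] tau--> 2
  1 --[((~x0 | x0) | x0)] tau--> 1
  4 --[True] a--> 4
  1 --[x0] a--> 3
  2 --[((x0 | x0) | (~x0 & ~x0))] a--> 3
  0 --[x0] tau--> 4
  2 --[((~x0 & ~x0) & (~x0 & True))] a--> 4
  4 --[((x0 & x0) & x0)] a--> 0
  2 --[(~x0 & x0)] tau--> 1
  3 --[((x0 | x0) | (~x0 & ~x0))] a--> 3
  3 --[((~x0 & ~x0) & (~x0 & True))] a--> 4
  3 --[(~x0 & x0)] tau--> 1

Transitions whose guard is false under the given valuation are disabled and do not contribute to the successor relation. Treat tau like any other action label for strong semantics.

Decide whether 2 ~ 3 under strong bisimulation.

Answer: BISIMILAR

Working:
Bisimulation quotient by refinement:
  π0 = {{0,1,2,3,4,5}}
  π1 = {{0},{1,4},{2,3,5}}
  π2 = {{0},{1},{2,3},{4},{5}}
Fixed point at round 3; 5 class(es).
class of 2: {2,3}; class of 3: {2,3}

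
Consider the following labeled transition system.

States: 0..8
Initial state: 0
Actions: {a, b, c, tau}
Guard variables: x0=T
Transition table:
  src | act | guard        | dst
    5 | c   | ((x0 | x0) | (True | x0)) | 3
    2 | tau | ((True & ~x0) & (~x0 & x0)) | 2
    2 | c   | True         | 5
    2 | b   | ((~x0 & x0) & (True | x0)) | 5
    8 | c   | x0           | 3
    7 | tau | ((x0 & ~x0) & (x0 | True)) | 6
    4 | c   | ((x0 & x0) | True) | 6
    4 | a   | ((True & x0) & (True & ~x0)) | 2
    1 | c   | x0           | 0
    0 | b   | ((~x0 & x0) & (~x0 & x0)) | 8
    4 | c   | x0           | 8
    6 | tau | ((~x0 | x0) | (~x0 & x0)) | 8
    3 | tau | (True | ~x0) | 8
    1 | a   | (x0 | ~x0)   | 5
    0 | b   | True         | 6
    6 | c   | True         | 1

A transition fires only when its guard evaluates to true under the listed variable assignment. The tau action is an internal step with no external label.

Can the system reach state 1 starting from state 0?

Guard filter leaves 11 enabled edge(s).
depth 0: {0}
depth 1: {6}  cumulative {0,6}
depth 2: {1,8}  cumulative {0,1,6,8}
depth 3: {3,5}  cumulative {0,1,3,5,6,8}
R = {0,1,3,5,6,8}
Path to 1: b·c

Answer: REACHABLE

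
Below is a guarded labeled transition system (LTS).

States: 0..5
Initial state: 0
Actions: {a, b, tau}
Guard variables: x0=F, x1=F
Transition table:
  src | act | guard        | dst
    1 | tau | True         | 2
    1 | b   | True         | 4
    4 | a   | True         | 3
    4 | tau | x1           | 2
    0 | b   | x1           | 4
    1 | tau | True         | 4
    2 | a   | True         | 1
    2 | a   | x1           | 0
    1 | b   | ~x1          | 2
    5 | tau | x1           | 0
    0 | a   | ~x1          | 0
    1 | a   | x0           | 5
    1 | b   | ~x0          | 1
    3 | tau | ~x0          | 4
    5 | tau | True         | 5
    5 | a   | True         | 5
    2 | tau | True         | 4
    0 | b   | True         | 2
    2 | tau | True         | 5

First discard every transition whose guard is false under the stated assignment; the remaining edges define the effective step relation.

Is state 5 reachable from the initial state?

Answer: REACHABLE

Analysis:
After dropping false guards: 14 live edges.
depth 0: {0}
depth 1: {2}  cumulative {0,2}
depth 2: {1,4,5}  cumulative {0,1,2,4,5}
depth 3: {3}  cumulative {0,1,2,3,4,5}
Reachable = {0,1,2,3,4,5}
trace reaching 5: b·tau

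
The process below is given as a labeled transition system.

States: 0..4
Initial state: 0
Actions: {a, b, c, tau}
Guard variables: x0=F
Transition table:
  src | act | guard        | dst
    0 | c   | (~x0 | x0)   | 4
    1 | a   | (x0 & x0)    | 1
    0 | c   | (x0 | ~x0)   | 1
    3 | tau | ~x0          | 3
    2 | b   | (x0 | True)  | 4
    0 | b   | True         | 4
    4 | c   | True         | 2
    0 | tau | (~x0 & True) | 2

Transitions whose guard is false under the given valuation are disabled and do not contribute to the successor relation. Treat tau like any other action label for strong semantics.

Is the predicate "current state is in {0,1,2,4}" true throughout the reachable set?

Allowed set {0,1,2,4}
Reachable = {0,1,2,4}
  0: ✓
  1: ✓
  2: ✓
  4: ✓

Answer: INVARIANT HOLDS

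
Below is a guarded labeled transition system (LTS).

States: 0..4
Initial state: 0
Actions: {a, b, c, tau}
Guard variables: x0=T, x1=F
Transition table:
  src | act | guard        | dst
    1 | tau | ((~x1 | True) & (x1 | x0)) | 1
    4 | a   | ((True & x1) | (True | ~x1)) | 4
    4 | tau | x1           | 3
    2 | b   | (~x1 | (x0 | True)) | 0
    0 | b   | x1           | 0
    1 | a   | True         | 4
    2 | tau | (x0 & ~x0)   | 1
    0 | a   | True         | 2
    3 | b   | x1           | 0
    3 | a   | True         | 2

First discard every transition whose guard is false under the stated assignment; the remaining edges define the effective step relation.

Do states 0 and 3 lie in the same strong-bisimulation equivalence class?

Answer: BISIMILAR

Analysis:
Refine partition for ~:
  π0 = {{0,1,2,3,4}}
  π1 = {{0,3,4},{1},{2}}
  π2 = {{0,3},{1},{2},{4}}
4 equivalence class(es) (converged in 3)
0∈{0,3}, 3∈{0,3}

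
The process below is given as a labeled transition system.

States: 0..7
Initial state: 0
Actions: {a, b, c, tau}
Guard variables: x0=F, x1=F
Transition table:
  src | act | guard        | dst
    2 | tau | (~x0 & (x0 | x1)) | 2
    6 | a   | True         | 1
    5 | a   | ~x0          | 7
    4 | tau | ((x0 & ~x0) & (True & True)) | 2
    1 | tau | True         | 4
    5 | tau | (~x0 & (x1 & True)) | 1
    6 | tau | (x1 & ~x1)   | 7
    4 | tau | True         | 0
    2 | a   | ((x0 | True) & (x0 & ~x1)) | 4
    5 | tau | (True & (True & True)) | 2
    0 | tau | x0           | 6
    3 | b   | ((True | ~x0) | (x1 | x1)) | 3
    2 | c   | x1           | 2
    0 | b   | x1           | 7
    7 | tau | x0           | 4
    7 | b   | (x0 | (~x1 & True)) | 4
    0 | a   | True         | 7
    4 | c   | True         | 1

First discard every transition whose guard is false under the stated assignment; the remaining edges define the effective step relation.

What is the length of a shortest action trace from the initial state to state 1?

BFS to 1:
  Layer 0: {0}
  Layer 1: {7}
  Layer 2: {4}
  Layer 3: {1}
depth(1)=3, e.g. a·b·c

Answer: 3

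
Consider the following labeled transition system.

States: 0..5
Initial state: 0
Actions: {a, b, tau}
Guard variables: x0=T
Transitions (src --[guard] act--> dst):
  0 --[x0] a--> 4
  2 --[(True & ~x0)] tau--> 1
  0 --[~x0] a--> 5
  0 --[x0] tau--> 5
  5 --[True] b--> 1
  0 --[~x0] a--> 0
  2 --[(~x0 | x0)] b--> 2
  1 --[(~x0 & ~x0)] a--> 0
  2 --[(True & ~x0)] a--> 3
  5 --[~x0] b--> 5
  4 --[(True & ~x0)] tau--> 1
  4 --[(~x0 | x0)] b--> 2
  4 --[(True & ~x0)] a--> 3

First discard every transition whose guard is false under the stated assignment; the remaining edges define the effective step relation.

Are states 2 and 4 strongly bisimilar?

Answer: BISIMILAR

Working:
Bisimulation quotient by refinement:
  P[0] = {{0,1,2,3,4,5}}
  P[1] = {{0},{1,3},{2,4,5}}
  P[2] = {{0},{1,3},{2,4},{5}}
Fixed point at round 3; 4 class(es).
2∈{2,4}, 4∈{2,4}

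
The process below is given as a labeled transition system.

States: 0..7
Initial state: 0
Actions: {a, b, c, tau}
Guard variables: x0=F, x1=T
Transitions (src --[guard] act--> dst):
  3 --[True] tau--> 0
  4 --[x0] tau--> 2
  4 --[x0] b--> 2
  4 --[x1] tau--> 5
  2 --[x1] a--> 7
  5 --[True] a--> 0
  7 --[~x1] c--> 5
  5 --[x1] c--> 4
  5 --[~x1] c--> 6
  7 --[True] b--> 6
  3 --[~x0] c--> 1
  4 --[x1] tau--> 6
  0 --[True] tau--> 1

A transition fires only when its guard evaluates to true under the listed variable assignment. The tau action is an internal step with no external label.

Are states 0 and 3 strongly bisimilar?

Answer: NOT BISIMILAR

Trace:
Compute ~ classes (split until stable):
  π0 = {{0,1,2,3,4,5,6,7}}
  π1 = {{0,4},{1,6},{2},{3},{5},{7}}
  π2 = {{0},{1,6},{2},{3},{4},{5},{7}}
7 equivalence class(es) (converged in 3)
[0]={0}  [3]={3}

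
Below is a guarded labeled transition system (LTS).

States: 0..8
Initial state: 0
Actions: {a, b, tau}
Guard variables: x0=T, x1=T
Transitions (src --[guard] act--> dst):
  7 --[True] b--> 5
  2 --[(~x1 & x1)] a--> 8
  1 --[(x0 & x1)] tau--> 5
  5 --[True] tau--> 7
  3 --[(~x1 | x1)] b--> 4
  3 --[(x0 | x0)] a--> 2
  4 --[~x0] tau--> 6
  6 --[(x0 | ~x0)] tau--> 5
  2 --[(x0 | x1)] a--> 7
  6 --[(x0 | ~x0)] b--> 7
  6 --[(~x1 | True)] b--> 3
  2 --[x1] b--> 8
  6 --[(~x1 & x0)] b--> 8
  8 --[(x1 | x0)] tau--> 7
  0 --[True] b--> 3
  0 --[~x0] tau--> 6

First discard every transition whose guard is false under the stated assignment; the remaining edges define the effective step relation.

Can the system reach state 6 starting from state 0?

12 transition(s) survive guard evaluation.
Layer 0: {0}
Layer 1: {3}  now seen {0,3}
Layer 2: {2,4}  now seen {0,2,3,4}
Layer 3: {7,8}  now seen {0,2,3,4,7,8}
Layer 4: {5}  now seen {0,2,3,4,5,7,8}
R = {0,2,3,4,5,7,8}

Answer: UNREACHABLE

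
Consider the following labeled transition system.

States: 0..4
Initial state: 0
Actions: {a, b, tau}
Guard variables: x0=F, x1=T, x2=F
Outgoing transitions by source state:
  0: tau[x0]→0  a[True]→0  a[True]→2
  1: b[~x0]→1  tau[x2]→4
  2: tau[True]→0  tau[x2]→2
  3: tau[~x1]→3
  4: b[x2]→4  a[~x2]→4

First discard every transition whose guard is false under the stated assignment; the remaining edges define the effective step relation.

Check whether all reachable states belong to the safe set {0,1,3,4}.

Answer: INVARIANT VIOLATED at state 2

Working:
Allowed set {0,1,3,4}
R = {0,2}
  0: ✓
  2: outside
counterexample path to 2: a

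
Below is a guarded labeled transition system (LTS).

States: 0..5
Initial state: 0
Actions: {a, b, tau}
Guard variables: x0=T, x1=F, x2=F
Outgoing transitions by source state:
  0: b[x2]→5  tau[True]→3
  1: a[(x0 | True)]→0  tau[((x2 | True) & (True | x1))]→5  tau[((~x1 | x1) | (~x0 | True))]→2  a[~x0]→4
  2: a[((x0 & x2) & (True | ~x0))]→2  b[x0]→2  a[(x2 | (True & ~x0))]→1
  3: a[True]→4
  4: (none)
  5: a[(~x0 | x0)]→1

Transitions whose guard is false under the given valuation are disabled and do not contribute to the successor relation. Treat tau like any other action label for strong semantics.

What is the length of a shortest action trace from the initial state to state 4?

BFS to 4:
  L0 = {0}
  L1 = {3}
  L2 = {4}
depth(4)=2, e.g. tau·a

Answer: 2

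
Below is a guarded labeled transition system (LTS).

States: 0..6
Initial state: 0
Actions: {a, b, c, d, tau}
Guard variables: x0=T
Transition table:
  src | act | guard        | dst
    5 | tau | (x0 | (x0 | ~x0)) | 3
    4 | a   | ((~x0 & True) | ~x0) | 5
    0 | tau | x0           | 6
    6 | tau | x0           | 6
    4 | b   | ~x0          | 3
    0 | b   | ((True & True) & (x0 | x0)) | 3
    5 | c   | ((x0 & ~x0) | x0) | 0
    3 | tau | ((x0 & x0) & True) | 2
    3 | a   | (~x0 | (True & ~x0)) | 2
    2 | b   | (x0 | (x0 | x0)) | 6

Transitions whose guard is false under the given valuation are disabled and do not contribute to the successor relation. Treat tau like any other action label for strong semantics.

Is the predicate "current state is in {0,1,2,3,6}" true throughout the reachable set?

Allowed set {0,1,2,3,6}
Reachable = {0,2,3,6}
  0: safe
  2: safe
  3: safe
  6: safe

Answer: INVARIANT HOLDS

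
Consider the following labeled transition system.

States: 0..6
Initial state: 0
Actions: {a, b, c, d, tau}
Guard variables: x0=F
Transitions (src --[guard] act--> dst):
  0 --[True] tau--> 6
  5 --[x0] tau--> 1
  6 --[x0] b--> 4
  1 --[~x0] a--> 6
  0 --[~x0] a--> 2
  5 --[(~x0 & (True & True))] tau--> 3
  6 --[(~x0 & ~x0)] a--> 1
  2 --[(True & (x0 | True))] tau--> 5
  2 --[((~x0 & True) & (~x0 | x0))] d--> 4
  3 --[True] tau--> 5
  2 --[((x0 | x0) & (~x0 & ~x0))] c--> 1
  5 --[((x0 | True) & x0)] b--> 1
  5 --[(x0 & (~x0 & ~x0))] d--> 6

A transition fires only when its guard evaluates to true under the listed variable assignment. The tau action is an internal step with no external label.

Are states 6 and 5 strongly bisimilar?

Answer: NOT BISIMILAR

Working:
Compute ~ classes (split until stable):
  π0 = {{0,1,2,3,4,5,6}}
  π1 = {{0},{1,6},{2},{3,5},{4}}
5 equivalence class(es) (converged in 2)
class of 6: {1,6}; class of 5: {3,5}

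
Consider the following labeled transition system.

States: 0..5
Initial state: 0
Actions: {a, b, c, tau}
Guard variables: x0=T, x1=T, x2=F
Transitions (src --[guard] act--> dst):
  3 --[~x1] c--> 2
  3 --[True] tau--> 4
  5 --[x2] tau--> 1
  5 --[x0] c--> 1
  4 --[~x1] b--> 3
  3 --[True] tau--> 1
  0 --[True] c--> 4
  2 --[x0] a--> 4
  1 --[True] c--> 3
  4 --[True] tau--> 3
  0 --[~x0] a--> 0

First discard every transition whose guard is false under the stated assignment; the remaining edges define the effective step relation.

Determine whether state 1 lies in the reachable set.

After dropping false guards: 7 live edges.
Layer 0: {0}
Layer 1: {4}  now seen {0,4}
Layer 2: {3}  now seen {0,3,4}
Layer 3: {1}  now seen {0,1,3,4}
R = {0,1,3,4}
Path to 1: c·tau·tau

Answer: REACHABLE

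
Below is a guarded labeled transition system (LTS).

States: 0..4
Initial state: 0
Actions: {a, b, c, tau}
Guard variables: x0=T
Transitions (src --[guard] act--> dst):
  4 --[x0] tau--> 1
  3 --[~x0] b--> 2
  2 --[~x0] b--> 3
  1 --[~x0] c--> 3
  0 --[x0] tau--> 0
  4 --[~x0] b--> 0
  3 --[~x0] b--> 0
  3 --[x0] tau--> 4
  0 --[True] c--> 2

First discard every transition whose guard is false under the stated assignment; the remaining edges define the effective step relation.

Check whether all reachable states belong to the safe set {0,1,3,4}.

Safe = {0,1,3,4}
Reachable = {0,2}
  0: safe
  2: ✗ unsafe
witness against invariant: c → 2

Answer: INVARIANT VIOLATED at state 2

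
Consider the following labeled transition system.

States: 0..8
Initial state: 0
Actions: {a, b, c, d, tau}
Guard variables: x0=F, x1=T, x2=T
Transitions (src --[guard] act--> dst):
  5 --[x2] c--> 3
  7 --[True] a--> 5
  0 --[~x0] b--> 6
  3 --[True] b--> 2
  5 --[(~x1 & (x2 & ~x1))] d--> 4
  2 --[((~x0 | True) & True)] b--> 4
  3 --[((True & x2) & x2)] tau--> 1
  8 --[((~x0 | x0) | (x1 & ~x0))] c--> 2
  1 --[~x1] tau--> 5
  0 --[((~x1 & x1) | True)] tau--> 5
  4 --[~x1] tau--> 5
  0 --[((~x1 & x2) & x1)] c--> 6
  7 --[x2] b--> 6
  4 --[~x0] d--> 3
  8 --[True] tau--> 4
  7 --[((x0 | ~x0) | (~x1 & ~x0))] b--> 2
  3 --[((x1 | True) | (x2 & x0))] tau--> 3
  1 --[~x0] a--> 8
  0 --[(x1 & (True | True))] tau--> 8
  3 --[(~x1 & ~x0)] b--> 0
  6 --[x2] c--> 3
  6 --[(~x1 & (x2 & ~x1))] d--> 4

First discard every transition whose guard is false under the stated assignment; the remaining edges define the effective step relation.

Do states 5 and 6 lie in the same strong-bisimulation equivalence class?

Answer: BISIMILAR

Working:
Bisimulation quotient by refinement:
  P[0] = {{0,1,2,3,4,5,6,7,8}}
  P[1] = {{0,3},{1},{2},{4},{5,6},{7},{8}}
  P[2] = {{0},{1},{2},{3},{4},{5,6},{7},{8}}
stable after 3 split(s): 8 block(s)
[5]={5,6}  [6]={5,6}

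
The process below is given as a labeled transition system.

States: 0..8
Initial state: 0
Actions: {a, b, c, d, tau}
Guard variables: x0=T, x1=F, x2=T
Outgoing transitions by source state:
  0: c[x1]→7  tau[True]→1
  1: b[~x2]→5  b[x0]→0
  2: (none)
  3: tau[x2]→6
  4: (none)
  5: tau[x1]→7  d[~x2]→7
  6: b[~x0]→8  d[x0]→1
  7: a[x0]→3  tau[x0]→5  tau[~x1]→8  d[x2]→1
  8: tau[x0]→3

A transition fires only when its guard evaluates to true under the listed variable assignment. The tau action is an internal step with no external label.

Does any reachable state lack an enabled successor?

Answer: DEADLOCK-FREE

Trace:
Reach set: {0,1}
  0: tau→1  [1 exit(s)]
  1: b→0  [1 exit(s)]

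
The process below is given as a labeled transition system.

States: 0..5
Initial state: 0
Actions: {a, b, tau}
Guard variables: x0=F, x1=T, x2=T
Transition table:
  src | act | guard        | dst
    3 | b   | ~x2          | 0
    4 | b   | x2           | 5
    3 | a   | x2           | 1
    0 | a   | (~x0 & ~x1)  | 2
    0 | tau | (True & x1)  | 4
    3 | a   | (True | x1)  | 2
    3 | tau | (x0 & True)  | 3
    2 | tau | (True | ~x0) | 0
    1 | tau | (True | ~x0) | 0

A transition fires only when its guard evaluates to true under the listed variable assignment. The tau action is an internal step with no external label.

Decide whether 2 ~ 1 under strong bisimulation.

Compute ~ classes (split until stable):
  π0 = {{0,1,2,3,4,5}}
  π1 = {{0,1,2},{3},{4},{5}}
  π2 = {{0},{1,2},{3},{4},{5}}
5 equivalence class(es) (converged in 3)
[2]={1,2}  [1]={1,2}

Answer: BISIMILAR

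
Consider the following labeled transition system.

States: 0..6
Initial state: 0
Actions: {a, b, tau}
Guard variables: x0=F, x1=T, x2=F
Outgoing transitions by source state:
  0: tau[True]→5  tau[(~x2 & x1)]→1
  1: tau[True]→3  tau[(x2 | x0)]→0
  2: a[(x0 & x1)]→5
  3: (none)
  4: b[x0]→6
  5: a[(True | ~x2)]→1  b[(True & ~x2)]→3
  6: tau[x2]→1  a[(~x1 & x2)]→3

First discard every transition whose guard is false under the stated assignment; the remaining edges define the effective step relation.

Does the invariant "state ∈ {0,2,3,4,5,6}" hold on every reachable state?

Answer: INVARIANT VIOLATED at state 1

Working:
Allowed set {0,2,3,4,5,6}
R = {0,1,3,5}
  0: safe
  1: VIOLATES
  3: safe
  5: safe
counterexample path to 1: tau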